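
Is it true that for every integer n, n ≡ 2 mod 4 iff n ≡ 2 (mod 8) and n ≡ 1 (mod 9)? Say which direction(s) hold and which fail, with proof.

Only the converse holds.

(⇒) This fails: n = 2 gives 2 ≡ 2 (mod 4) but 2 ≡ 2 (mod 9), so the conjunction on the right does not hold.

(⇐) Conversely, if n ≡ 2 (mod 8) and n ≡ 1 (mod 9), then by the Chinese remainder theorem n ≡ 10 (mod 72). Since 10 ≡ 2 (mod 4) and 4 ∣ 72, we get n ≡ 2 (mod 4).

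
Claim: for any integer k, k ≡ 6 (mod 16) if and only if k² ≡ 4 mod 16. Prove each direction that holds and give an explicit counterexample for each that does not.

Not equivalent: only (⇒) holds.

(→) Suppose k ≡ 6 (mod 16). Write k = 16j + 6. Then (16j + 6)² = 256j² + 192j + 36 = 16(16j² + 12j + 2) + 4, so k² ≡ 4 (mod 16).

(←) This fails: take k = 2. Then 2² = 4 ≡ 4 (mod 16), yet 2 ≡ 2 (mod 16), not 6.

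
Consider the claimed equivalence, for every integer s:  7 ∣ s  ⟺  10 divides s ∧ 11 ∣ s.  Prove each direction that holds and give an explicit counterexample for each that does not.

Neither direction holds.

(⇒) This fails: take s = 7. Certainly 7 ∣ 7, but 10 ∤ 7.

(⇐) This fails: take s = 110. Both 10 ∣ 110 and 11 ∣ 110, yet 110 is not a multiple of 7 (since 110 = 15·7 + 5), so 7 ∤ 110.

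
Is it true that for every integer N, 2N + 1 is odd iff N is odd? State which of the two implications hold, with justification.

Not equivalent: only (⇐) holds.

[⇒] This fails: take N = 6. Then 2N + 1 = 13, which is odd, yet N = 6 is even, not odd.

[⇐] Suppose N is odd. Since 2 is even, 2N is even for every N, so 2N + 1 has the same parity as 1, which is odd. Hence 2N + 1 is odd.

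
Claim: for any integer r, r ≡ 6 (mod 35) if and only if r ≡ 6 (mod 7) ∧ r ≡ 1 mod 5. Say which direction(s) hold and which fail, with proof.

Both directions hold.

(⟸) If r ≡ 6 (mod 7) and r ≡ 1 (mod 5), then by the Chinese remainder theorem r ≡ 6 (mod 35). This is exactly r ≡ 6 (mod 35).

(⟹) Suppose r ≡ 6 (mod 35); write r = 35j + 6. Since 7 ∣ 35, reducing mod 7 gives r ≡ 6 (mod 7); since 5 ∣ 35, reducing mod 5 gives r ≡ 6 ≡ 1 (mod 5).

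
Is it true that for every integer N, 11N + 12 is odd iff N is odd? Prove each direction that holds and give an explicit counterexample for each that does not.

[⇒] Suppose 11N + 12 is odd. Since 11 is odd, 11N and N have the same parity, so 11N + 12 ≡ N + 12 (mod 2). As 12 is even, 11N + 12 is odd exactly when N is odd. Thus N is odd.

[⇐] Conversely, suppose N is odd; write N = 2j + 1. Then 11N + 12 = 11·(2j + 1) + 12 = 2·11j + 23, which is odd.

Both directions hold.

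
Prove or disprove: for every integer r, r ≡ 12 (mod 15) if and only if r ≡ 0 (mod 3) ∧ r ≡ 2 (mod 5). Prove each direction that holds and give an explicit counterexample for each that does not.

(⟸) If r ≡ 0 (mod 3) and r ≡ 2 (mod 5), then by the Chinese remainder theorem r ≡ 12 (mod 15). This is exactly r ≡ 12 (mod 15).

(⟹) Suppose r ≡ 12 (mod 15); write r = 15j + 12. Since 3 ∣ 15, reducing mod 3 gives r ≡ 12 ≡ 0 (mod 3); since 5 ∣ 15, reducing mod 5 gives r ≡ 12 ≡ 2 (mod 5).

The biconditional holds.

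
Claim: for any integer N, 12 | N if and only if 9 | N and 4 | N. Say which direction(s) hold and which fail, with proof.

(⟹) This fails: take N = 12. Certainly 12 ∣ 12, but 9 ∤ 12.

(⟸) Suppose 9 ∣ N and 4 ∣ N. Any common multiple of 9 and 4 is a multiple of their lcm; here gcd(9, 4) = 1, so lcm(9, 4) = 9·4 = 36, so 36 ∣ N. Since 12 ∣ 36, it follows that 12 ∣ N.

Not equivalent: only (⇐) holds.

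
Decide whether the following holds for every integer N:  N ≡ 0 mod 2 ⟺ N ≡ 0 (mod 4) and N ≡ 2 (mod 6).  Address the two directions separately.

[⇒] This fails: N = 0 gives 0 ≡ 0 (mod 2) but 0 ≡ 0 (mod 6), so the conjunction on the right does not hold.

[⇐] Conversely, if N ≡ 0 (mod 4) and N ≡ 2 (mod 6), then by the Chinese remainder theorem N ≡ 8 (mod 12). Since 8 ≡ 0 (mod 2) and 2 ∣ 12, we get N ≡ 0 (mod 2).

The forward direction fails; the converse holds.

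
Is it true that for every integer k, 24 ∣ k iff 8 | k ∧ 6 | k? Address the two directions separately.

Converse. Suppose 8 ∣ k and 6 ∣ k. Any common multiple of 8 and 6 is a multiple of their lcm; here lcm(8, 6) = 8·6/gcd(8, 6) = 48/2 = 24, so 24 ∣ k.

Forward direction. If 24 ∣ k, write k = 24q. Since 24 = 3·8, k = 8·(3q), so 8 ∣ k; and since 24 = 4·6, k = 6·(4q), so 6 ∣ k.

Equivalent; both directions hold.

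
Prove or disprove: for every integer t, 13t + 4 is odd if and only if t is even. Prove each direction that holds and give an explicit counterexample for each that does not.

Both directions fail.

(⟹) This fails: t = 5 gives 13t + 4 = 69, which is odd, but 5 is odd, not even.

(⟸) This also fails: t = 2 is even, but 13t + 4 = 30 is even, not odd.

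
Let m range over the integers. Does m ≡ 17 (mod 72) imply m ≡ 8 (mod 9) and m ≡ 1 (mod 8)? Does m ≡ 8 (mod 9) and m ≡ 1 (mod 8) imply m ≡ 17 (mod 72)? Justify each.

Both directions hold; the statement is true.

[⇒] Suppose m ≡ 17 (mod 72); write m = 72j + 17. Since 9 ∣ 72, reducing mod 9 gives m ≡ 17 ≡ 8 (mod 9); since 8 ∣ 72, reducing mod 8 gives m ≡ 17 ≡ 1 (mod 8).

[⇐] Conversely, if m ≡ 8 (mod 9) and m ≡ 1 (mod 8), then by the Chinese remainder theorem m ≡ 17 (mod 72). This is exactly m ≡ 17 (mod 72).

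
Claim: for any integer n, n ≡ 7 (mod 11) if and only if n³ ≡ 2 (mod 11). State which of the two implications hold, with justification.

The biconditional holds.

(→) Suppose n ≡ 7 (mod 11). Write n = 11j + 7. Then (11j + 7)³ = 1331j³ + 2541j² + 1617j + 343 = 11(121j³ + 231j² + 147j + 31) + 2, so n³ ≡ 2 (mod 11).

(←) For the converse, argue contrapositively. If n ≢ 7 (mod 11), then n is congruent to one of 0, 1, 2, 3, 4, 5, 6, 8, 9, 10 modulo 11, and these give n³ ≡ 0, 1, 8, 5, 9, 4, 7, 6, 3, 10 respectively — never 2.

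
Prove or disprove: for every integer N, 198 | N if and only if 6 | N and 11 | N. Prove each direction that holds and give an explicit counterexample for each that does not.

Only the forward direction holds.

(⇐) This fails: take N = 66. Both 6 ∣ 66 and 11 ∣ 66, yet 66 is not a multiple of 198 (since 66 = 0·198 + 66), so 198 ∤ 66.

(⇒) If 198 ∣ N, write N = 198q. Since 198 = 33·6, N = 6·(33q), so 6 ∣ N; and since 198 = 18·11, N = 11·(18q), so 11 ∣ N.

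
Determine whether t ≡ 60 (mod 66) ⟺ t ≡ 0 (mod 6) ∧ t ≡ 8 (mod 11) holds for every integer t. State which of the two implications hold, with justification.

Both directions fail.

(→) This fails: t = 60 gives 60 ≡ 60 (mod 66) but 60 ≡ 5 (mod 11), so the conjunction on the right does not hold.

(←) This fails: t = 30 satisfies both congruences on the right (30 ≡ 0 mod 6 and 30 ≡ 8 mod 11) yet 30 ≡ 30 (mod 66), not 60.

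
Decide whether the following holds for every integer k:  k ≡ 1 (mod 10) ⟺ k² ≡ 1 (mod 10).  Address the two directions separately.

Only the forward direction holds.

[⇒] Suppose k ≡ 1 (mod 10). Write k = 10j + 1. Then (10j + 1)² = 100j² + 20j + 1 = 10(10j² + 2j) + 1, so k² ≡ 1 (mod 10).

[⇐] This fails: take k = 9. Then 9² = 81 ≡ 1 (mod 10), yet 9 ≡ 9 (mod 10), not 1.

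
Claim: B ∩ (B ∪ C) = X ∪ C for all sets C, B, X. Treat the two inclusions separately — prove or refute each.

Neither inclusion holds.

(⊆) This inclusion fails. Take C = ∅, B = {1}, X = ∅; then 1 ∈ B ∩ (B ∪ C) but 1 ∉ X ∪ C.

(⊇) This inclusion fails. Take C = {1}, B = ∅, X = ∅; then 1 ∈ X ∪ C but 1 ∉ B ∩ (B ∪ C).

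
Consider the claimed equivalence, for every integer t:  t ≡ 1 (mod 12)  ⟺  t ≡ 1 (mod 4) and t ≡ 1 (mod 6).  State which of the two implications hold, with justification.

(→) Suppose t ≡ 1 (mod 12); write t = 12j + 1. Since 4 ∣ 12, reducing mod 4 gives t ≡ 1 (mod 4); since 6 ∣ 12, reducing mod 6 gives t ≡ 1 (mod 6).

(←) Conversely, if t ≡ 1 (mod 4) and t ≡ 1 (mod 6), then by the Chinese remainder theorem t ≡ 1 (mod 12). This is exactly t ≡ 1 (mod 12).

Both directions hold.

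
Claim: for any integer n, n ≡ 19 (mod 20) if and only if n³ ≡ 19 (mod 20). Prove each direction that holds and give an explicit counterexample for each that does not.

Both directions hold.

[⇒] Suppose n ≡ 19 (mod 20). Write n = 20j + 19. Then (20j + 19)³ = 8000j³ + 22800j² + 21660j + 6859 = 20(400j³ + 1140j² + 1083j + 342) + 19, so n³ ≡ 19 (mod 20).

[⇐] Conversely, suppose n³ ≡ 19 (mod 20). The only residue r in {0, …, 19} with r³ ≡ 19 (mod 20) is r = 19, so n ≡ 19 (mod 20).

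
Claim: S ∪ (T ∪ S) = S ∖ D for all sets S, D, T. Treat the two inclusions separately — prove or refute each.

Forward inclusion. This inclusion fails. Take S = {1}, D = {1}, T = ∅; then 1 ∈ S ∪ (T ∪ S) but 1 ∉ S ∖ D.

Reverse inclusion. Let x ∈ S ∖ D. Then either x ∈ S and x ∉ D, T; or x ∈ S ∩ T and x ∉ D. In each case x ∈ S ∪ (T ∪ S), so S ∖ D ⊆ S ∪ (T ∪ S).

The sets are not equal: only the reverse inclusion holds.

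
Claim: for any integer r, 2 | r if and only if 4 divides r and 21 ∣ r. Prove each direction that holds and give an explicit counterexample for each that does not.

Only the converse holds.

(⇒) This fails: take r = 2. Certainly 2 ∣ 2, but 4 ∤ 2.

(⇐) Suppose 4 ∣ r and 21 ∣ r. Any common multiple of 4 and 21 is a multiple of their lcm; here gcd(4, 21) = 1, so lcm(4, 21) = 4·21 = 84, so 84 ∣ r. Since 2 ∣ 84, it follows that 2 ∣ r.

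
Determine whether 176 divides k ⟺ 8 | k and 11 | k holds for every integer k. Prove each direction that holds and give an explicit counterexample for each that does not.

(⇒) If 176 ∣ k, write k = 176q. Since 176 = 22·8, k = 8·(22q), so 8 ∣ k; and since 176 = 16·11, k = 11·(16q), so 11 ∣ k.

(⇐) This fails: take k = 88. Both 8 ∣ 88 and 11 ∣ 88, yet 88 is not a multiple of 176 (since 88 = 0·176 + 88), so 176 ∤ 88.

(⇒) holds; (⇐) fails.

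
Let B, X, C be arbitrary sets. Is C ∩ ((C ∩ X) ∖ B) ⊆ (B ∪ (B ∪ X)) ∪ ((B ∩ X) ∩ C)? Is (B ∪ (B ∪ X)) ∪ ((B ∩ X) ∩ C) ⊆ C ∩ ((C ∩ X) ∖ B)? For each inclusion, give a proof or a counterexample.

(⟸) This inclusion fails. Take B = {1}, X = ∅, C = ∅; then 1 ∈ (B ∪ (B ∪ X)) ∪ ((B ∩ X) ∩ C) but 1 ∉ C ∩ ((C ∩ X) ∖ B).

(⟹) Let x ∈ C ∩ ((C ∩ X) ∖ B). Then x ∈ X ∩ C and x ∉ B, from which x ∈ (B ∪ (B ∪ X)) ∪ ((B ∩ X) ∩ C).

Only the forward inclusion holds.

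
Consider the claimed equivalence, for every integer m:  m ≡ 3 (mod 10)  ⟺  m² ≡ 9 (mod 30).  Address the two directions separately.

Forward direction. This fails: take m = 13. Then 13 ≡ 3 (mod 10), but 13² = 169 ≡ 19 (mod 30), not 9.

Converse. This fails: take m = 27. Then 27² = 729 ≡ 9 (mod 30), yet 27 ≡ 7 (mod 10), not 3.

Neither direction holds.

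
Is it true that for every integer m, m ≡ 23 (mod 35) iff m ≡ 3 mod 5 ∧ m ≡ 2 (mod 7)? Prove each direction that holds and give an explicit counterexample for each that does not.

Converse. If m ≡ 3 (mod 5) and m ≡ 2 (mod 7), then by the Chinese remainder theorem m ≡ 23 (mod 35). This is exactly m ≡ 23 (mod 35).

Forward direction. Suppose m ≡ 23 (mod 35); write m = 35j + 23. Since 5 ∣ 35, reducing mod 5 gives m ≡ 23 ≡ 3 (mod 5); since 7 ∣ 35, reducing mod 7 gives m ≡ 23 ≡ 2 (mod 7).

Both implications hold.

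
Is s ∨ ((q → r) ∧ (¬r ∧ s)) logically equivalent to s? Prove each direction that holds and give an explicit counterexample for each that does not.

Forward direction. Assume the antecedent. If r is true, the antecedent forces (r = T, s = T, q = F) or (r = T, s = T, q = T), and s holds there. If r is false, the antecedent forces (r = F, s = T, q = F) or (r = F, s = T, q = T), and s holds there. Either way s holds.

Converse. Assume the antecedent. If r is true, the antecedent forces (r = T, s = T, q = F) or (r = T, s = T, q = T), and s ∨ ((q → r) ∧ (¬r ∧ s)) holds there. If r is false, the antecedent forces (r = F, s = T, q = F) or (r = F, s = T, q = T), and s ∨ ((q → r) ∧ (¬r ∧ s)) holds there. Either way s ∨ ((q → r) ∧ (¬r ∧ s)) holds.

The biconditional holds.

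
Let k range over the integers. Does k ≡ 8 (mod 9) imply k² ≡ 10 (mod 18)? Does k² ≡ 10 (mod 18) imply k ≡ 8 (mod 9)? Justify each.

(⇒) fails and (⇐) fails.

[⇒] This fails: take k = 17. Then 17 ≡ 8 (mod 9), but 17² = 289 ≡ 1 (mod 18), not 10.

[⇐] This fails: take k = 10. Then 10² = 100 ≡ 10 (mod 18), yet 10 ≡ 1 (mod 9), not 8.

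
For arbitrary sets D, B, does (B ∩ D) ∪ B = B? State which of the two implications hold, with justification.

The two sets are equal.

(⊆) Let x ∈ (B ∩ D) ∪ B. Then either x ∈ B and x ∉ D; or x ∈ D ∩ B. In each case x ∈ B, so (B ∩ D) ∪ B ⊆ B.

(⊇) Let x ∈ B. Then either x ∈ B and x ∉ D; or x ∈ D ∩ B. In each case x ∈ (B ∩ D) ∪ B, so B ⊆ (B ∩ D) ∪ B.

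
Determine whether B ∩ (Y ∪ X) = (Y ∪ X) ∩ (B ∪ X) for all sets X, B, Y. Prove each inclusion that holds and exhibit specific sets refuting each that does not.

The sets are not equal: only the forward inclusion holds.

(⊆) Let x ∈ B ∩ (Y ∪ X). Then either x ∈ X ∩ B and x ∉ Y; or x ∈ B ∩ Y and x ∉ X; or x ∈ X ∩ B ∩ Y. In each case x ∈ (Y ∪ X) ∩ (B ∪ X), so B ∩ (Y ∪ X) ⊆ (Y ∪ X) ∩ (B ∪ X).

(⊇) This inclusion fails. Take X = {1}, B = ∅, Y = ∅; then 1 ∈ (Y ∪ X) ∩ (B ∪ X) but 1 ∉ B ∩ (Y ∪ X).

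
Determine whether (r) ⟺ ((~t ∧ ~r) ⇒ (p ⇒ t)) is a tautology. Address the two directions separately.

Not equivalent: only (⇒) holds.

Forward direction. Assume the antecedent. If r is true, (~t ∧ ~r) ⇒ (p ⇒ t) reduces to true regardless of the other variables. If r is false, the antecedent cannot hold. Either way (~t ∧ ~r) ⇒ (p ⇒ t) holds.

Converse. This fails. Under r = F, t = F, p = F, the left side is false but the right side is true.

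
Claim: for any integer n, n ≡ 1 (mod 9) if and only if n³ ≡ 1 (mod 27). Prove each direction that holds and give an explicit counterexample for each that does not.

(⟹) Suppose n ≡ 1 (mod 9). Working modulo 27, n ∈ {1, 10, 19}; for each such r, r³ ≡ 1 (mod 27).

(⟸) Conversely, the residues r modulo 27 with r³ ≡ 1 (mod 27) are exactly {1, 10, 19}, and each is ≡ 1 (mod 9).

Equivalent; both directions hold.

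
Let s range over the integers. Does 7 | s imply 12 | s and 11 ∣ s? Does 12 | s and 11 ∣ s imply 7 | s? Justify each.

[⇒] This fails: take s = 7. Certainly 7 ∣ 7, but 12 ∤ 7.

[⇐] This fails: take s = 132. Both 12 ∣ 132 and 11 ∣ 132, yet 132 is not a multiple of 7 (since 132 = 18·7 + 6), so 7 ∤ 132.

Neither direction holds.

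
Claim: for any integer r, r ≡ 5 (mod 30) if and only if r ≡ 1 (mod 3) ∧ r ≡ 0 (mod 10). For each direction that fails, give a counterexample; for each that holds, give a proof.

(→) This fails: r = 5 gives 5 ≡ 5 (mod 30) but 5 ≡ 2 (mod 3), so the conjunction on the right does not hold.

(←) This fails: r = 10 satisfies both congruences on the right (10 ≡ 1 mod 3 and 10 ≡ 0 mod 10) yet 10 ≡ 10 (mod 30), not 5.

Neither direction holds.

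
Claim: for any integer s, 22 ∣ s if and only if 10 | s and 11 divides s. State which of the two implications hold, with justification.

(⟹) This fails: take s = 22. Certainly 22 ∣ 22, but 10 ∤ 22.

(⟸) Suppose 10 ∣ s and 11 ∣ s. Any common multiple of 10 and 11 is a multiple of their lcm; here gcd(10, 11) = 1, so lcm(10, 11) = 10·11 = 110, so 110 ∣ s. Since 22 ∣ 110, it follows that 22 ∣ s.

Not equivalent: only (⇐) holds.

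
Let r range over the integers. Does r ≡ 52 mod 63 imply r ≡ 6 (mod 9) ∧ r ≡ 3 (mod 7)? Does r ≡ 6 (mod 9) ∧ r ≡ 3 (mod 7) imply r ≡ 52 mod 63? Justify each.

(→) This fails: r = 52 gives 52 ≡ 52 (mod 63) but 52 ≡ 7 (mod 9), so the conjunction on the right does not hold.

(←) This fails: r = 24 satisfies both congruences on the right (24 ≡ 6 mod 9 and 24 ≡ 3 mod 7) yet 24 ≡ 24 (mod 63), not 52.

(⇒) fails and (⇐) fails.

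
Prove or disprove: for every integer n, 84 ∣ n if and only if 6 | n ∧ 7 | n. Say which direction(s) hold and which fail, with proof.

Not equivalent: only (⇒) holds.

(⇒) If 84 ∣ n, write n = 84q. Since 84 = 14·6, n = 6·(14q), so 6 ∣ n; and since 84 = 12·7, n = 7·(12q), so 7 ∣ n.

(⇐) This fails: take n = 42. Both 6 ∣ 42 and 7 ∣ 42, yet 42 is not a multiple of 84 (since 42 = 0·84 + 42), so 84 ∤ 42.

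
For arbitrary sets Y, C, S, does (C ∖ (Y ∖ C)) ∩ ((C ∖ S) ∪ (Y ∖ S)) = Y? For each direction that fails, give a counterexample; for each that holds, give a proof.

Neither inclusion holds.

(⟹) This inclusion fails. Take Y = ∅, C = {1}, S = ∅; then 1 ∈ (C ∖ (Y ∖ C)) ∩ ((C ∖ S) ∪ (Y ∖ S)) but 1 ∉ Y.

(⟸) This inclusion fails. Take Y = {1}, C = ∅, S = ∅; then 1 ∈ Y but 1 ∉ (C ∖ (Y ∖ C)) ∩ ((C ∖ S) ∪ (Y ∖ S)).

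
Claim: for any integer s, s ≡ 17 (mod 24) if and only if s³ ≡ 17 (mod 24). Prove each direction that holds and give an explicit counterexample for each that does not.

Both implications hold.

[⇒] Suppose s ≡ 17 (mod 24). Write s = 24j + 17. Then (24j + 17)³ = 13824j³ + 29376j² + 20808j + 4913 = 24(576j³ + 1224j² + 867j + 204) + 17, so s³ ≡ 17 (mod 24).

[⇐] Conversely, suppose s³ ≡ 17 (mod 24). The only residue r in {0, …, 23} with r³ ≡ 17 (mod 24) is r = 17, so s ≡ 17 (mod 24).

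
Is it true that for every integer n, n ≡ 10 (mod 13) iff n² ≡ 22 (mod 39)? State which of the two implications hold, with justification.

(⟹) This fails: take n = 36. Then 36 ≡ 10 (mod 13), but 36² = 1296 ≡ 9 (mod 39), not 22.

(⟸) This fails: take n = 16. Then 16² = 256 ≡ 22 (mod 39), yet 16 ≡ 3 (mod 13), not 10.

Neither implication holds.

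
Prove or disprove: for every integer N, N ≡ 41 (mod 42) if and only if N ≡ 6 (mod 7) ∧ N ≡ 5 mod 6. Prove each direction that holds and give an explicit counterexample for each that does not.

Forward direction. Suppose N ≡ 41 (mod 42); write N = 42j + 41. Since 7 ∣ 42, reducing mod 7 gives N ≡ 41 ≡ 6 (mod 7); since 6 ∣ 42, reducing mod 6 gives N ≡ 41 ≡ 5 (mod 6).

Converse. If N ≡ 6 (mod 7) and N ≡ 5 (mod 6), then by the Chinese remainder theorem N ≡ 41 (mod 42). This is exactly N ≡ 41 (mod 42).

Equivalent; both directions hold.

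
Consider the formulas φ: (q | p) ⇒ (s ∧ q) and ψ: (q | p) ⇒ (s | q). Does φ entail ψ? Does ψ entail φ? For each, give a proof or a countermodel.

(⇒) Assume the antecedent. If s is true, (q | p) ⇒ (s | q) reduces to true regardless of the other variables. If s is false, the antecedent forces (s = F, q = F, p = F), and (q | p) ⇒ (s | q) holds there. Either way (q | p) ⇒ (s | q) holds.

(⇐) This fails. Under s = F, q = T, p = F, the left side is false but the right side is true.

The forward direction holds; the converse fails.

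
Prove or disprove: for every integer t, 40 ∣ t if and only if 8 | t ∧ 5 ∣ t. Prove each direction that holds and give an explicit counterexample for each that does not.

Equivalent; both directions hold.

Forward direction. If 40 ∣ t, write t = 40q. Since 40 = 5·8, t = 8·(5q), so 8 ∣ t; and since 40 = 8·5, t = 5·(8q), so 5 ∣ t.

Converse. Suppose 8 ∣ t and 5 ∣ t. Any common multiple of 8 and 5 is a multiple of their lcm; here gcd(8, 5) = 1, so lcm(8, 5) = 8·5 = 40, so 40 ∣ t.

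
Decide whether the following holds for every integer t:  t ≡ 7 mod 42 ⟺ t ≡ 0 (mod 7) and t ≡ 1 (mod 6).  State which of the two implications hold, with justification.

Both implications hold.

Forward direction. Suppose t ≡ 7 (mod 42); write t = 42j + 7. Since 7 ∣ 42, reducing mod 7 gives t ≡ 7 ≡ 0 (mod 7); since 6 ∣ 42, reducing mod 6 gives t ≡ 7 ≡ 1 (mod 6).

Converse. If t ≡ 0 (mod 7) and t ≡ 1 (mod 6), then by the Chinese remainder theorem t ≡ 7 (mod 42). This is exactly t ≡ 7 (mod 42).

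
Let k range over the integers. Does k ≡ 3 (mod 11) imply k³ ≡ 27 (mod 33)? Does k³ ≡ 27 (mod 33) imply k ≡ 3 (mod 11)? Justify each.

(→) This fails: take k = 14. Then 14 ≡ 3 (mod 11), but 14³ = 2744 ≡ 5 (mod 33), not 27.

(←) Conversely, the residues r modulo 33 with r³ ≡ 27 (mod 33) are exactly {3}, and each is ≡ 3 (mod 11).

(⇒) fails; (⇐) holds.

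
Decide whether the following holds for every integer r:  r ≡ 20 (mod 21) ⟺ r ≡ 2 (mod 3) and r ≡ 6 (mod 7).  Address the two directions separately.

(⟸) If r ≡ 2 (mod 3) and r ≡ 6 (mod 7), then by the Chinese remainder theorem r ≡ 20 (mod 21). This is exactly r ≡ 20 (mod 21).

(⟹) Suppose r ≡ 20 (mod 21); write r = 21j + 20. Since 3 ∣ 21, reducing mod 3 gives r ≡ 20 ≡ 2 (mod 3); since 7 ∣ 21, reducing mod 7 gives r ≡ 20 ≡ 6 (mod 7).

Equivalent; both directions hold.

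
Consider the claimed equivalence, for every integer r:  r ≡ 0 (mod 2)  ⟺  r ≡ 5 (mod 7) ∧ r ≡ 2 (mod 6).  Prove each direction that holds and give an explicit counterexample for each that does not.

(⇒) fails; (⇐) holds.

(⇒) This fails: r = 0 gives 0 ≡ 0 (mod 2) but 0 ≡ 0 (mod 7), so the conjunction on the right does not hold.

(⇐) Conversely, if r ≡ 5 (mod 7) and r ≡ 2 (mod 6), then by the Chinese remainder theorem r ≡ 26 (mod 42). Since 26 ≡ 0 (mod 2) and 2 ∣ 42, we get r ≡ 0 (mod 2).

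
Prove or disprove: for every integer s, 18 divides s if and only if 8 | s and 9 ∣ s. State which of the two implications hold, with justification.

Only the converse holds.

Forward direction. This fails: take s = 18. Certainly 18 ∣ 18, but 8 ∤ 18.

Converse. Suppose 8 ∣ s and 9 ∣ s. Any common multiple of 8 and 9 is a multiple of their lcm; here gcd(8, 9) = 1, so lcm(8, 9) = 8·9 = 72, so 72 ∣ s. Since 18 ∣ 72, it follows that 18 ∣ s.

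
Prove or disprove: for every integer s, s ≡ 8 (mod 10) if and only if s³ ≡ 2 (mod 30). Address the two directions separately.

(←) The residues r modulo 30 with r³ ≡ 2 (mod 30) are exactly {8}, and each is ≡ 8 (mod 10).

(→) This fails: take s = 18. Then 18 ≡ 8 (mod 10), but 18³ = 5832 ≡ 12 (mod 30), not 2.

Only the reverse direction holds.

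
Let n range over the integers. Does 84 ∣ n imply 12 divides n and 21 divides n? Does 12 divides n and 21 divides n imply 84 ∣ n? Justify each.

(⟹) If 84 ∣ n, write n = 84q. Since 84 = 7·12, n = 12·(7q), so 12 ∣ n; and since 84 = 4·21, n = 21·(4q), so 21 ∣ n.

(⟸) Suppose 12 ∣ n and 21 ∣ n. Any common multiple of 12 and 21 is a multiple of their lcm; here lcm(12, 21) = 12·21/gcd(12, 21) = 252/3 = 84, so 84 ∣ n.

Both implications hold.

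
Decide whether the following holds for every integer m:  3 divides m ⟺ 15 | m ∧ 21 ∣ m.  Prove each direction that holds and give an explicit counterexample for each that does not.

Only the converse holds.

(←) Suppose 15 ∣ m and 21 ∣ m. Any common multiple of 15 and 21 is a multiple of their lcm; here lcm(15, 21) = 15·21/gcd(15, 21) = 315/3 = 105, so 105 ∣ m. Since 3 ∣ 105, it follows that 3 ∣ m.

(→) This fails: take m = 3. Certainly 3 ∣ 3, but 15 ∤ 3.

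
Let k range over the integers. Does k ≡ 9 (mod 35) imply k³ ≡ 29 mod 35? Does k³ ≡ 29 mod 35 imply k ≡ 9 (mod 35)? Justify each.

(⇒) holds; (⇐) fails.

[⇒] Suppose k ≡ 9 (mod 35). Write k = 35j + 9. Then (35j + 9)³ = 42875j³ + 33075j² + 8505j + 729 = 35(1225j³ + 945j² + 243j + 20) + 29, so k³ ≡ 29 (mod 35).

[⇐] This fails: take k = 4. Then 4³ = 64 ≡ 29 (mod 35), yet 4 ≡ 4 (mod 35), not 9.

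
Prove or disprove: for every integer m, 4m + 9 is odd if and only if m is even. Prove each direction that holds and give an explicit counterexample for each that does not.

Only the reverse direction holds.

Forward direction. This fails: take m = 7. Then 4m + 9 = 37, which is odd, yet m = 7 is odd, not even.

Converse. Suppose m is even. Since 4 is even, 4m is even for every m, so 4m + 9 has the same parity as 9, which is odd. Hence 4m + 9 is odd.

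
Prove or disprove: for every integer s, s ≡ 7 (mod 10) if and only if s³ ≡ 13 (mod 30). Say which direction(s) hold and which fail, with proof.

Forward direction. This fails: take s = 17. Then 17 ≡ 7 (mod 10), but 17³ = 4913 ≡ 23 (mod 30), not 13.

Converse. The residues r modulo 30 with r³ ≡ 13 (mod 30) are exactly {7}, and each is ≡ 7 (mod 10).

The forward direction fails; the converse holds.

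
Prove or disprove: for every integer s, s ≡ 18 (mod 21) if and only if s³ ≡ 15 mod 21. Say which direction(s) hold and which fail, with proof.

(⇒) Suppose s ≡ 18 (mod 21). Write s = 21j + 18. Then (21j + 18)³ = 9261j³ + 23814j² + 20412j + 5832 = 21(441j³ + 1134j² + 972j + 277) + 15, so s³ ≡ 15 (mod 21).

(⇐) This fails: take s = 9. Then 9³ = 729 ≡ 15 (mod 21), yet 9 ≡ 9 (mod 21), not 18.

Only the forward direction holds.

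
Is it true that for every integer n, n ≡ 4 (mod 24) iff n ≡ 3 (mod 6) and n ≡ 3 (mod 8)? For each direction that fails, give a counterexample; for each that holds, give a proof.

(⇒) fails and (⇐) fails.

Forward direction. This fails: n = 4 gives 4 ≡ 4 (mod 24) but 4 ≡ 4 (mod 6), so the conjunction on the right does not hold.

Converse. This fails: n = 3 satisfies both congruences on the right (3 ≡ 3 mod 6 and 3 ≡ 3 mod 8) yet 3 ≡ 3 (mod 24), not 4.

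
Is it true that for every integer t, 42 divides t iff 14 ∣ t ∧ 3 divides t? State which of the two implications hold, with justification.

Both directions hold; the statement is true.

(⇒) If 42 ∣ t, write t = 42q. Since 42 = 3·14, t = 14·(3q), so 14 ∣ t; and since 42 = 14·3, t = 3·(14q), so 3 ∣ t.

(⇐) Suppose 14 ∣ t and 3 ∣ t. Any common multiple of 14 and 3 is a multiple of their lcm; here gcd(14, 3) = 1, so lcm(14, 3) = 14·3 = 42, so 42 ∣ t.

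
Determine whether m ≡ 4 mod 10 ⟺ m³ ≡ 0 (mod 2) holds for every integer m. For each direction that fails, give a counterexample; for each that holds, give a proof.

(⇒) holds; (⇐) fails.

(→) Suppose m ≡ 4 (mod 10). Then m³ ≡ 4³ = 64 (mod 10), and since 2 ∣ 10, also m³ ≡ 0 (mod 2).

(←) This fails: take m = 0. Then 0³ = 0 ≡ 0 (mod 2), yet 0 ≡ 0 (mod 10), not 4.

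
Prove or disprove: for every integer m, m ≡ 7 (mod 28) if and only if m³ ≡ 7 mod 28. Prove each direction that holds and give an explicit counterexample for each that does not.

Both implications hold.

(⟹) Suppose m ≡ 7 (mod 28). Write m = 28j + 7. Then (28j + 7)³ = 21952j³ + 16464j² + 4116j + 343 = 28(784j³ + 588j² + 147j + 12) + 7, so m³ ≡ 7 (mod 28).

(⟸) Conversely, suppose m³ ≡ 7 (mod 28). The only residue r in {0, …, 27} with r³ ≡ 7 (mod 28) is r = 7, so m ≡ 7 (mod 28).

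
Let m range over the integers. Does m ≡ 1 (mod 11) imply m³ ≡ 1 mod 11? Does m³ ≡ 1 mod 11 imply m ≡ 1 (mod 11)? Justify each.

(⇒) Suppose m ≡ 1 (mod 11). Write m = 11j + 1. Then (11j + 1)³ = 1331j³ + 363j² + 33j + 1 = 11(121j³ + 33j² + 3j) + 1, so m³ ≡ 1 (mod 11).

(⇐) Conversely, suppose m³ ≡ 1 (mod 11). The only residue r in {0, …, 10} with r³ ≡ 1 (mod 11) is r = 1, so m ≡ 1 (mod 11).

Equivalent; both directions hold.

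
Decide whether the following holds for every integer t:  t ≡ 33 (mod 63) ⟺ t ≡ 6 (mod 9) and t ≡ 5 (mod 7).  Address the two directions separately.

[⇒] Suppose t ≡ 33 (mod 63); write t = 63j + 33. Since 9 ∣ 63, reducing mod 9 gives t ≡ 33 ≡ 6 (mod 9); since 7 ∣ 63, reducing mod 7 gives t ≡ 33 ≡ 5 (mod 7).

[⇐] Conversely, if t ≡ 6 (mod 9) and t ≡ 5 (mod 7), then by the Chinese remainder theorem t ≡ 33 (mod 63). This is exactly t ≡ 33 (mod 63).

Both directions hold.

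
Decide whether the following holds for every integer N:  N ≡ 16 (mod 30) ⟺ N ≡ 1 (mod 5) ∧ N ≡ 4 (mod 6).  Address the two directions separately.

Forward direction. Suppose N ≡ 16 (mod 30); write N = 30j + 16. Since 5 ∣ 30, reducing mod 5 gives N ≡ 16 ≡ 1 (mod 5); since 6 ∣ 30, reducing mod 6 gives N ≡ 16 ≡ 4 (mod 6).

Converse. If N ≡ 1 (mod 5) and N ≡ 4 (mod 6), then by the Chinese remainder theorem N ≡ 16 (mod 30). This is exactly N ≡ 16 (mod 30).

Both implications hold.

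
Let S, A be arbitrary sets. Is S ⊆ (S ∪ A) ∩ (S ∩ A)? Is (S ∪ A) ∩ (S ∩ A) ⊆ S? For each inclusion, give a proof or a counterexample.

The sets are not equal: only the reverse inclusion holds.

(⟹) This inclusion fails. Take S = {1}, A = ∅; then 1 ∈ S but 1 ∉ (S ∪ A) ∩ (S ∩ A).

(⟸) Let x ∈ (S ∪ A) ∩ (S ∩ A). Then x ∈ S ∩ A, from which x ∈ S.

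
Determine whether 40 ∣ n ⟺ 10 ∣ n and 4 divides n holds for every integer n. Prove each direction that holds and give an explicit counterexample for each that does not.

(⇒) If 40 ∣ n, write n = 40q. Since 40 = 4·10, n = 10·(4q), so 10 ∣ n; and since 40 = 10·4, n = 4·(10q), so 4 ∣ n.

(⇐) This fails: take n = 20. Both 10 ∣ 20 and 4 ∣ 20, yet 20 is not a multiple of 40 (since 20 = 0·40 + 20), so 40 ∤ 20.

Only the forward implication holds.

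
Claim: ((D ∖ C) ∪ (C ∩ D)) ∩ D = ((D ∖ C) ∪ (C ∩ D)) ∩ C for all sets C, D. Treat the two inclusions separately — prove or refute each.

The sets are not equal: only the reverse inclusion holds.

(⊆) This inclusion fails. Take C = ∅, D = {1}; then 1 ∈ ((D ∖ C) ∪ (C ∩ D)) ∩ D but 1 ∉ ((D ∖ C) ∪ (C ∩ D)) ∩ C.

(⊇) Let x ∈ ((D ∖ C) ∪ (C ∩ D)) ∩ C. Then x ∈ C ∩ D, from which x ∈ ((D ∖ C) ∪ (C ∩ D)) ∩ D.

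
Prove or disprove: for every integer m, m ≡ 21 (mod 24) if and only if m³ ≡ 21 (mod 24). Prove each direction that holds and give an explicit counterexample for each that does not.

Equivalent; both directions hold.

Forward direction. Suppose m ≡ 21 (mod 24). Write m = 24j + 21. Then (24j + 21)³ = 13824j³ + 36288j² + 31752j + 9261 = 24(576j³ + 1512j² + 1323j + 385) + 21, so m³ ≡ 21 (mod 24).

Converse. Suppose m³ ≡ 21 (mod 24). The only residue r in {0, …, 23} with r³ ≡ 21 (mod 24) is r = 21, so m ≡ 21 (mod 24).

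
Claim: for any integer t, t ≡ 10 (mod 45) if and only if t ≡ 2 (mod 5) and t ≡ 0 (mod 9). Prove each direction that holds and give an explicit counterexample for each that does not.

(⇒) This fails: t = 10 gives 10 ≡ 10 (mod 45) but 10 ≡ 0 (mod 5), so the conjunction on the right does not hold.

(⇐) This fails: t = 27 satisfies both congruences on the right (27 ≡ 2 mod 5 and 27 ≡ 0 mod 9) yet 27 ≡ 27 (mod 45), not 10.

Neither direction holds.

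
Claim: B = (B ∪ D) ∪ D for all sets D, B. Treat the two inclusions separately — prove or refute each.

The sets are not equal: only the forward inclusion holds.

Forward inclusion. Let x ∈ B. Then either x ∈ B and x ∉ D; or x ∈ D ∩ B. In each case x ∈ (B ∪ D) ∪ D, so B ⊆ (B ∪ D) ∪ D.

Reverse inclusion. This inclusion fails. Take D = {1}, B = ∅; then 1 ∈ (B ∪ D) ∪ D but 1 ∉ B.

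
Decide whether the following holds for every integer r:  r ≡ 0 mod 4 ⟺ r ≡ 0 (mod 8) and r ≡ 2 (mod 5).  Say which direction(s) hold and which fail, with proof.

(→) This fails: r = 0 gives 0 ≡ 0 (mod 4) but 0 ≡ 0 (mod 5), so the conjunction on the right does not hold.

(←) Conversely, if r ≡ 0 (mod 8) and r ≡ 2 (mod 5), then by the Chinese remainder theorem r ≡ 32 (mod 40). Since 32 ≡ 0 (mod 4) and 4 ∣ 40, we get r ≡ 0 (mod 4).

Only the converse holds.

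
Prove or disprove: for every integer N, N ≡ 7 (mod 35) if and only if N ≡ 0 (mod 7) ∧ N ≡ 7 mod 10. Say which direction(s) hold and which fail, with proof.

(⟹) This fails: N = 42 gives 42 ≡ 7 (mod 35) but 42 ≡ 2 (mod 10), so the conjunction on the right does not hold.

(⟸) Conversely, if N ≡ 0 (mod 7) and N ≡ 7 (mod 10), then by the Chinese remainder theorem N ≡ 7 (mod 70). Since 7 ≡ 7 (mod 35) and 35 ∣ 70, we get N ≡ 7 (mod 35).

Not equivalent: only (⇐) holds.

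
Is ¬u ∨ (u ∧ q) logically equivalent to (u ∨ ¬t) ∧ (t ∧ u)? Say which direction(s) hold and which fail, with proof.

(⟹) This fails. Under t = F, u = F, q = F, the left side is true but the right side is false.

(⟸) This fails. Under t = T, u = T, q = F, the left side is false but the right side is true.

Neither implication holds.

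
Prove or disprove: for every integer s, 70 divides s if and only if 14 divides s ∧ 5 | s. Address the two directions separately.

Both directions hold; the statement is true.

(⇒) If 70 ∣ s, write s = 70q. Since 70 = 5·14, s = 14·(5q), so 14 ∣ s; and since 70 = 14·5, s = 5·(14q), so 5 ∣ s.

(⇐) Suppose 14 ∣ s and 5 ∣ s. Any common multiple of 14 and 5 is a multiple of their lcm; here gcd(14, 5) = 1, so lcm(14, 5) = 14·5 = 70, so 70 ∣ s.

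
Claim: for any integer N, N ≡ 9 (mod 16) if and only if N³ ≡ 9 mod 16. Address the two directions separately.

The biconditional holds.

(⇒) Suppose N ≡ 9 (mod 16). Write N = 16j + 9. Then (16j + 9)³ = 4096j³ + 6912j² + 3888j + 729 = 16(256j³ + 432j² + 243j + 45) + 9, so N³ ≡ 9 (mod 16).

(⇐) Conversely, suppose N³ ≡ 9 (mod 16). The only residue r in {0, …, 15} with r³ ≡ 9 (mod 16) is r = 9, so N ≡ 9 (mod 16).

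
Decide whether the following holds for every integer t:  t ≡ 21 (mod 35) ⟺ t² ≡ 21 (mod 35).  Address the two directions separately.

Not equivalent: only (⇒) holds.

[⇐] This fails: take t = 14. Then 14² = 196 ≡ 21 (mod 35), yet 14 ≡ 14 (mod 35), not 21.

[⇒] Suppose t ≡ 21 (mod 35). Write t = 35j + 21. Then (35j + 21)² = 1225j² + 1470j + 441 = 35(35j² + 42j + 12) + 21, so t² ≡ 21 (mod 35).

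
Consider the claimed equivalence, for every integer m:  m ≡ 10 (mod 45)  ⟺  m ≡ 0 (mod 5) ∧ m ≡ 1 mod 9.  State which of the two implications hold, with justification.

Both directions hold; the statement is true.

(⟹) Suppose m ≡ 10 (mod 45); write m = 45j + 10. Since 5 ∣ 45, reducing mod 5 gives m ≡ 10 ≡ 0 (mod 5); since 9 ∣ 45, reducing mod 9 gives m ≡ 10 ≡ 1 (mod 9).

(⟸) Conversely, if m ≡ 0 (mod 5) and m ≡ 1 (mod 9), then by the Chinese remainder theorem m ≡ 10 (mod 45). This is exactly m ≡ 10 (mod 45).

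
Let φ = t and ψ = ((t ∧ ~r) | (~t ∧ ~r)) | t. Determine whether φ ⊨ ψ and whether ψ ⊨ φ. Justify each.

Forward direction. Assume the antecedent. If r is true, the antecedent forces (r = T, t = T), and ((t ∧ ~r) | (~t ∧ ~r)) | t holds there. If r is false, ((t ∧ ~r) | (~t ∧ ~r)) | t reduces to true regardless of the other variables. Either way ((t ∧ ~r) | (~t ∧ ~r)) | t holds.

Converse. This fails. Under r = F, t = F, the left side is false but the right side is true.

The forward direction holds; the converse fails.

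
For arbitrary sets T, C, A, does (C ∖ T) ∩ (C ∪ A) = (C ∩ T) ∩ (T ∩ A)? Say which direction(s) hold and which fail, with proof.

(⟹) This inclusion fails. Take T = ∅, C = {1}, A = ∅; then 1 ∈ (C ∖ T) ∩ (C ∪ A) but 1 ∉ (C ∩ T) ∩ (T ∩ A).

(⟸) This inclusion fails. Take T = {1}, C = {1}, A = {1}; then 1 ∈ (C ∩ T) ∩ (T ∩ A) but 1 ∉ (C ∖ T) ∩ (C ∪ A).

Neither inclusion holds.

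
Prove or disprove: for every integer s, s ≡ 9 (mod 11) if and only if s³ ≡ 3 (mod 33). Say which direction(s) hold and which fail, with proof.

Forward direction. This fails: take s = 20. Then 20 ≡ 9 (mod 11), but 20³ = 8000 ≡ 14 (mod 33), not 3.

Converse. The residues r modulo 33 with r³ ≡ 3 (mod 33) are exactly {9}, and each is ≡ 9 (mod 11).

Only the converse holds.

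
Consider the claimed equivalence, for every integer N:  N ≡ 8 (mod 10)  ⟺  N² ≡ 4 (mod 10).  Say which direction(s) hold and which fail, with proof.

(⇒) holds; (⇐) fails.

(⇐) This fails: take N = 2. Then 2² = 4 ≡ 4 (mod 10), yet 2 ≡ 2 (mod 10), not 8.

(⇒) Suppose N ≡ 8 (mod 10). Write N = 10j + 8. Then (10j + 8)² = 100j² + 160j + 64 = 10(10j² + 16j + 6) + 4, so N² ≡ 4 (mod 10).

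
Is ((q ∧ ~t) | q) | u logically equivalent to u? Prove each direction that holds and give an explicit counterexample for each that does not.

(→) This fails. Under q = T, u = F, t = F, the left side is true but the right side is false.

(←) Assume the antecedent. If q is true, ((q ∧ ~t) | q) | u reduces to true regardless of the other variables. If q is false, the antecedent forces (q = F, u = T, t = F) or (q = F, u = T, t = T), and ((q ∧ ~t) | q) | u holds there. Either way ((q ∧ ~t) | q) | u holds.

The forward direction fails; the converse holds.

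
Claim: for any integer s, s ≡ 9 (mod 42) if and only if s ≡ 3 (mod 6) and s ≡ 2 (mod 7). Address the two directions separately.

(⇐) If s ≡ 3 (mod 6) and s ≡ 2 (mod 7), then by the Chinese remainder theorem s ≡ 9 (mod 42). This is exactly s ≡ 9 (mod 42).

(⇒) Suppose s ≡ 9 (mod 42); write s = 42j + 9. Since 6 ∣ 42, reducing mod 6 gives s ≡ 9 ≡ 3 (mod 6); since 7 ∣ 42, reducing mod 7 gives s ≡ 9 ≡ 2 (mod 7).

The biconditional holds.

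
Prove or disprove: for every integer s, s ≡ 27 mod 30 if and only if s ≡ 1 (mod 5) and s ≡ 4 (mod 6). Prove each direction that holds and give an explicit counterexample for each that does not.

(⇒) fails and (⇐) fails.

(⟹) This fails: s = 27 gives 27 ≡ 27 (mod 30) but 27 ≡ 2 (mod 5), so the conjunction on the right does not hold.

(⟸) This fails: s = 16 satisfies both congruences on the right (16 ≡ 1 mod 5 and 16 ≡ 4 mod 6) yet 16 ≡ 16 (mod 30), not 27.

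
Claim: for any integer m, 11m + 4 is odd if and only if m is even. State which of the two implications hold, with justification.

Both directions fail.

(⇒) This fails: m = 5 gives 11m + 4 = 59, which is odd, but 5 is odd, not even.

(⇐) This also fails: m = 6 is even, but 11m + 4 = 70 is even, not odd.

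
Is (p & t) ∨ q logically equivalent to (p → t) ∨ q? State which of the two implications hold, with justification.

The forward direction holds; the converse fails.

Forward direction. Assume the antecedent. If t is true, (p → t) ∨ q reduces to true regardless of the other variables. If t is false, the antecedent forces (t = F, q = T, p = F) or (t = F, q = T, p = T), and (p → t) ∨ q holds there. Either way (p → t) ∨ q holds.

Converse. This fails. Under t = F, q = F, p = F, the left side is false but the right side is true.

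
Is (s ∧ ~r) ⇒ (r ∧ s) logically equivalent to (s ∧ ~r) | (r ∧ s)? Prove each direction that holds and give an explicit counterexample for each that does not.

(⟹) This fails. Under s = F, r = F, the left side is true but the right side is false.

(⟸) This fails. Under s = T, r = F, the left side is false but the right side is true.

Neither direction holds.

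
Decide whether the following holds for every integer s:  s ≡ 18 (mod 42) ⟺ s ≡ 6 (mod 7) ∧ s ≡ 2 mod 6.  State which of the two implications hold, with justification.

(→) This fails: s = 18 gives 18 ≡ 18 (mod 42) but 18 ≡ 4 (mod 7), so the conjunction on the right does not hold.

(←) This fails: s = 20 satisfies both congruences on the right (20 ≡ 6 mod 7 and 20 ≡ 2 mod 6) yet 20 ≡ 20 (mod 42), not 18.

Neither direction holds.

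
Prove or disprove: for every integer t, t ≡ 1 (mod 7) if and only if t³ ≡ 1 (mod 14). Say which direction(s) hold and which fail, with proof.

Both directions fail.

(→) This fails: take t = 8. Then 8 ≡ 1 (mod 7), but 8³ = 512 ≡ 8 (mod 14), not 1.

(←) This fails: take t = 9. Then 9³ = 729 ≡ 1 (mod 14), yet 9 ≡ 2 (mod 7), not 1.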